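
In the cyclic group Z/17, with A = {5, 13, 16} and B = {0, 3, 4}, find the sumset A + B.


Work in Z/17Z: reduce every sum a + b modulo 17.
Enumerate all 9 pairs:
a = 5: 5+0=5, 5+3=8, 5+4=9
a = 13: 13+0=13, 13+3=16, 13+4=0
a = 16: 16+0=16, 16+3=2, 16+4=3
Distinct residues collected: {0, 2, 3, 5, 8, 9, 13, 16}
|A + B| = 8 (out of 17 total residues).

A + B = {0, 2, 3, 5, 8, 9, 13, 16}


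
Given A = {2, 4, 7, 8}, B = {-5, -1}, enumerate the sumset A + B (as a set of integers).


A + B = {a + b : a ∈ A, b ∈ B}.
Enumerate all |A|·|B| = 4·2 = 8 pairs (a, b) and collect distinct sums.
a = 2: 2+-5=-3, 2+-1=1
a = 4: 4+-5=-1, 4+-1=3
a = 7: 7+-5=2, 7+-1=6
a = 8: 8+-5=3, 8+-1=7
Collecting distinct sums: A + B = {-3, -1, 1, 2, 3, 6, 7}
|A + B| = 7

A + B = {-3, -1, 1, 2, 3, 6, 7}


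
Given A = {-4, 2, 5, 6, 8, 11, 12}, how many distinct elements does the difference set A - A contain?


A - A = {a - a' : a, a' ∈ A}; |A| = 7.
Bounds: 2|A|-1 ≤ |A - A| ≤ |A|² - |A| + 1, i.e. 13 ≤ |A - A| ≤ 43.
Note: 0 ∈ A - A always (from a - a). The set is symmetric: if d ∈ A - A then -d ∈ A - A.
Enumerate nonzero differences d = a - a' with a > a' (then include -d):
Positive differences: {1, 2, 3, 4, 5, 6, 7, 9, 10, 12, 15, 16}
Full difference set: {0} ∪ (positive diffs) ∪ (negative diffs).
|A - A| = 1 + 2·12 = 25 (matches direct enumeration: 25).

|A - A| = 25


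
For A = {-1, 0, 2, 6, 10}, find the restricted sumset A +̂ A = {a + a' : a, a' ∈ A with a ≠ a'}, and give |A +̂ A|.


Restricted sumset: A +̂ A = {a + a' : a ∈ A, a' ∈ A, a ≠ a'}.
Equivalently, take A + A and drop any sum 2a that is achievable ONLY as a + a for a ∈ A (i.e. sums representable only with equal summands).
Enumerate pairs (a, a') with a < a' (symmetric, so each unordered pair gives one sum; this covers all a ≠ a'):
  -1 + 0 = -1
  -1 + 2 = 1
  -1 + 6 = 5
  -1 + 10 = 9
  0 + 2 = 2
  0 + 6 = 6
  0 + 10 = 10
  2 + 6 = 8
  2 + 10 = 12
  6 + 10 = 16
Collected distinct sums: {-1, 1, 2, 5, 6, 8, 9, 10, 12, 16}
|A +̂ A| = 10
(Reference bound: |A +̂ A| ≥ 2|A| - 3 for |A| ≥ 2, with |A| = 5 giving ≥ 7.)

|A +̂ A| = 10


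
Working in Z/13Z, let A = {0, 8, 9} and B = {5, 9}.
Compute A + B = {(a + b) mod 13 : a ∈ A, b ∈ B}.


Work in Z/13Z: reduce every sum a + b modulo 13.
Enumerate all 6 pairs:
a = 0: 0+5=5, 0+9=9
a = 8: 8+5=0, 8+9=4
a = 9: 9+5=1, 9+9=5
Distinct residues collected: {0, 1, 4, 5, 9}
|A + B| = 5 (out of 13 total residues).

A + B = {0, 1, 4, 5, 9}


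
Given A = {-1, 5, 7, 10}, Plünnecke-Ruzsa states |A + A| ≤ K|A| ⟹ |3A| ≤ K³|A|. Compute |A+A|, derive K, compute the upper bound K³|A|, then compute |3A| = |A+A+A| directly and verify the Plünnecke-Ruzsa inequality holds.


|A| = 4.
Step 1: Compute A + A by enumerating all 16 pairs.
A + A = {-2, 4, 6, 9, 10, 12, 14, 15, 17, 20}, so |A + A| = 10.
Step 2: Doubling constant K = |A + A|/|A| = 10/4 = 10/4 ≈ 2.5000.
Step 3: Plünnecke-Ruzsa gives |3A| ≤ K³·|A| = (2.5000)³ · 4 ≈ 62.5000.
Step 4: Compute 3A = A + A + A directly by enumerating all triples (a,b,c) ∈ A³; |3A| = 19.
Step 5: Check 19 ≤ 62.5000? Yes ✓.

K = 10/4, Plünnecke-Ruzsa bound K³|A| ≈ 62.5000, |3A| = 19, inequality holds.


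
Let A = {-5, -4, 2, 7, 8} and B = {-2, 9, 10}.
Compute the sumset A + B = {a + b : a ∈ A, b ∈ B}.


A + B = {a + b : a ∈ A, b ∈ B}.
Enumerate all |A|·|B| = 5·3 = 15 pairs (a, b) and collect distinct sums.
a = -5: -5+-2=-7, -5+9=4, -5+10=5
a = -4: -4+-2=-6, -4+9=5, -4+10=6
a = 2: 2+-2=0, 2+9=11, 2+10=12
a = 7: 7+-2=5, 7+9=16, 7+10=17
a = 8: 8+-2=6, 8+9=17, 8+10=18
Collecting distinct sums: A + B = {-7, -6, 0, 4, 5, 6, 11, 12, 16, 17, 18}
|A + B| = 11

A + B = {-7, -6, 0, 4, 5, 6, 11, 12, 16, 17, 18}


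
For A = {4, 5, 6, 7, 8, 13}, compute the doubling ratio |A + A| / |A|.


|A| = 6.
Compute A + A by enumerating all 36 pairs.
A + A = {8, 9, 10, 11, 12, 13, 14, 15, 16, 17, 18, 19, 20, 21, 26}, so |A + A| = 15.
K = |A + A| / |A| = 15/6 = 5/2 ≈ 2.5000.
Reference: AP of size 6 gives K = 11/6 ≈ 1.8333; a fully generic set of size 6 gives K ≈ 3.5000.

|A| = 6, |A + A| = 15, K = 15/6 = 5/2.


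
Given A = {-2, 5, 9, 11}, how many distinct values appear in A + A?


A + A = {a + a' : a, a' ∈ A}; |A| = 4.
General bounds: 2|A| - 1 ≤ |A + A| ≤ |A|(|A|+1)/2, i.e. 7 ≤ |A + A| ≤ 10.
Lower bound 2|A|-1 is attained iff A is an arithmetic progression.
Enumerate sums a + a' for a ≤ a' (symmetric, so this suffices):
a = -2: -2+-2=-4, -2+5=3, -2+9=7, -2+11=9
a = 5: 5+5=10, 5+9=14, 5+11=16
a = 9: 9+9=18, 9+11=20
a = 11: 11+11=22
Distinct sums: {-4, 3, 7, 9, 10, 14, 16, 18, 20, 22}
|A + A| = 10

|A + A| = 10


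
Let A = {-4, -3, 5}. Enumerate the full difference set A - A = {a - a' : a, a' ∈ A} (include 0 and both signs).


A - A = {a - a' : a, a' ∈ A}.
Compute a - a' for each ordered pair (a, a'):
a = -4: -4--4=0, -4--3=-1, -4-5=-9
a = -3: -3--4=1, -3--3=0, -3-5=-8
a = 5: 5--4=9, 5--3=8, 5-5=0
Collecting distinct values (and noting 0 appears from a-a):
A - A = {-9, -8, -1, 0, 1, 8, 9}
|A - A| = 7

A - A = {-9, -8, -1, 0, 1, 8, 9}


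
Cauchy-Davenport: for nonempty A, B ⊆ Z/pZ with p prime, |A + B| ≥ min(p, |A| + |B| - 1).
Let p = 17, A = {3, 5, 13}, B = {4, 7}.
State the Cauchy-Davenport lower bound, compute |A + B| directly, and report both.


Cauchy-Davenport: |A + B| ≥ min(p, |A| + |B| - 1) for A, B nonempty in Z/pZ.
|A| = 3, |B| = 2, p = 17.
CD lower bound = min(17, 3 + 2 - 1) = min(17, 4) = 4.
Compute A + B mod 17 directly:
a = 3: 3+4=7, 3+7=10
a = 5: 5+4=9, 5+7=12
a = 13: 13+4=0, 13+7=3
A + B = {0, 3, 7, 9, 10, 12}, so |A + B| = 6.
Verify: 6 ≥ 4? Yes ✓.

CD lower bound = 4, actual |A + B| = 6.


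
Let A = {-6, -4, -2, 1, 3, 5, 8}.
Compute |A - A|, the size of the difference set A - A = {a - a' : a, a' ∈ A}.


A - A = {a - a' : a, a' ∈ A}; |A| = 7.
Bounds: 2|A|-1 ≤ |A - A| ≤ |A|² - |A| + 1, i.e. 13 ≤ |A - A| ≤ 43.
Note: 0 ∈ A - A always (from a - a). The set is symmetric: if d ∈ A - A then -d ∈ A - A.
Enumerate nonzero differences d = a - a' with a > a' (then include -d):
Positive differences: {2, 3, 4, 5, 7, 9, 10, 11, 12, 14}
Full difference set: {0} ∪ (positive diffs) ∪ (negative diffs).
|A - A| = 1 + 2·10 = 21 (matches direct enumeration: 21).

|A - A| = 21


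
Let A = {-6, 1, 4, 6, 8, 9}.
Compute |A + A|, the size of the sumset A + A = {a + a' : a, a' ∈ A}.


A + A = {a + a' : a, a' ∈ A}; |A| = 6.
General bounds: 2|A| - 1 ≤ |A + A| ≤ |A|(|A|+1)/2, i.e. 11 ≤ |A + A| ≤ 21.
Lower bound 2|A|-1 is attained iff A is an arithmetic progression.
Enumerate sums a + a' for a ≤ a' (symmetric, so this suffices):
a = -6: -6+-6=-12, -6+1=-5, -6+4=-2, -6+6=0, -6+8=2, -6+9=3
a = 1: 1+1=2, 1+4=5, 1+6=7, 1+8=9, 1+9=10
a = 4: 4+4=8, 4+6=10, 4+8=12, 4+9=13
a = 6: 6+6=12, 6+8=14, 6+9=15
a = 8: 8+8=16, 8+9=17
a = 9: 9+9=18
Distinct sums: {-12, -5, -2, 0, 2, 3, 5, 7, 8, 9, 10, 12, 13, 14, 15, 16, 17, 18}
|A + A| = 18

|A + A| = 18


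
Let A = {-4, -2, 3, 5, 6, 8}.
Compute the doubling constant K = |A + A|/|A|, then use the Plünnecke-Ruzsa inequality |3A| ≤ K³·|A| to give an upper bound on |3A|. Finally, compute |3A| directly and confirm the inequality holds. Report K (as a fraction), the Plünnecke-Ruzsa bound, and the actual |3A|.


|A| = 6.
Step 1: Compute A + A by enumerating all 36 pairs.
A + A = {-8, -6, -4, -1, 1, 2, 3, 4, 6, 8, 9, 10, 11, 12, 13, 14, 16}, so |A + A| = 17.
Step 2: Doubling constant K = |A + A|/|A| = 17/6 = 17/6 ≈ 2.8333.
Step 3: Plünnecke-Ruzsa gives |3A| ≤ K³·|A| = (2.8333)³ · 6 ≈ 136.4722.
Step 4: Compute 3A = A + A + A directly by enumerating all triples (a,b,c) ∈ A³; |3A| = 31.
Step 5: Check 31 ≤ 136.4722? Yes ✓.

K = 17/6, Plünnecke-Ruzsa bound K³|A| ≈ 136.4722, |3A| = 31, inequality holds.


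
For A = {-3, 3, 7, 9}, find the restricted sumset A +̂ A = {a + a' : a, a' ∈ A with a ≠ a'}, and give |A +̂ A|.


Restricted sumset: A +̂ A = {a + a' : a ∈ A, a' ∈ A, a ≠ a'}.
Equivalently, take A + A and drop any sum 2a that is achievable ONLY as a + a for a ∈ A (i.e. sums representable only with equal summands).
Enumerate pairs (a, a') with a < a' (symmetric, so each unordered pair gives one sum; this covers all a ≠ a'):
  -3 + 3 = 0
  -3 + 7 = 4
  -3 + 9 = 6
  3 + 7 = 10
  3 + 9 = 12
  7 + 9 = 16
Collected distinct sums: {0, 4, 6, 10, 12, 16}
|A +̂ A| = 6
(Reference bound: |A +̂ A| ≥ 2|A| - 3 for |A| ≥ 2, with |A| = 4 giving ≥ 5.)

|A +̂ A| = 6


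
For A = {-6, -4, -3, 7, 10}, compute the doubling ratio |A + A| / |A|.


|A| = 5.
Compute A + A by enumerating all 25 pairs.
A + A = {-12, -10, -9, -8, -7, -6, 1, 3, 4, 6, 7, 14, 17, 20}, so |A + A| = 14.
K = |A + A| / |A| = 14/5 (already in lowest terms) ≈ 2.8000.
Reference: AP of size 5 gives K = 9/5 ≈ 1.8000; a fully generic set of size 5 gives K ≈ 3.0000.

|A| = 5, |A + A| = 14, K = 14/5.


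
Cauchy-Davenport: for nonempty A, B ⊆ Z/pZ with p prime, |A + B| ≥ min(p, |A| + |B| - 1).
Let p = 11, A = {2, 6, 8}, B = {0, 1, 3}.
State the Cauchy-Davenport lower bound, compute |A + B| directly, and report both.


Cauchy-Davenport: |A + B| ≥ min(p, |A| + |B| - 1) for A, B nonempty in Z/pZ.
|A| = 3, |B| = 3, p = 11.
CD lower bound = min(11, 3 + 3 - 1) = min(11, 5) = 5.
Compute A + B mod 11 directly:
a = 2: 2+0=2, 2+1=3, 2+3=5
a = 6: 6+0=6, 6+1=7, 6+3=9
a = 8: 8+0=8, 8+1=9, 8+3=0
A + B = {0, 2, 3, 5, 6, 7, 8, 9}, so |A + B| = 8.
Verify: 8 ≥ 5? Yes ✓.

CD lower bound = 5, actual |A + B| = 8.


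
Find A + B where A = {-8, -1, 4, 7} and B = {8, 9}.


A + B = {a + b : a ∈ A, b ∈ B}.
Enumerate all |A|·|B| = 4·2 = 8 pairs (a, b) and collect distinct sums.
a = -8: -8+8=0, -8+9=1
a = -1: -1+8=7, -1+9=8
a = 4: 4+8=12, 4+9=13
a = 7: 7+8=15, 7+9=16
Collecting distinct sums: A + B = {0, 1, 7, 8, 12, 13, 15, 16}
|A + B| = 8

A + B = {0, 1, 7, 8, 12, 13, 15, 16}


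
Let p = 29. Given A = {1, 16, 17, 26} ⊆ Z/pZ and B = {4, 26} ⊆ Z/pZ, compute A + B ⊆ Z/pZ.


Work in Z/29Z: reduce every sum a + b modulo 29.
Enumerate all 8 pairs:
a = 1: 1+4=5, 1+26=27
a = 16: 16+4=20, 16+26=13
a = 17: 17+4=21, 17+26=14
a = 26: 26+4=1, 26+26=23
Distinct residues collected: {1, 5, 13, 14, 20, 21, 23, 27}
|A + B| = 8 (out of 29 total residues).

A + B = {1, 5, 13, 14, 20, 21, 23, 27}


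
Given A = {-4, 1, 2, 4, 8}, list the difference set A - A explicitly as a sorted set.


A - A = {a - a' : a, a' ∈ A}.
Compute a - a' for each ordered pair (a, a'):
a = -4: -4--4=0, -4-1=-5, -4-2=-6, -4-4=-8, -4-8=-12
a = 1: 1--4=5, 1-1=0, 1-2=-1, 1-4=-3, 1-8=-7
a = 2: 2--4=6, 2-1=1, 2-2=0, 2-4=-2, 2-8=-6
a = 4: 4--4=8, 4-1=3, 4-2=2, 4-4=0, 4-8=-4
a = 8: 8--4=12, 8-1=7, 8-2=6, 8-4=4, 8-8=0
Collecting distinct values (and noting 0 appears from a-a):
A - A = {-12, -8, -7, -6, -5, -4, -3, -2, -1, 0, 1, 2, 3, 4, 5, 6, 7, 8, 12}
|A - A| = 19

A - A = {-12, -8, -7, -6, -5, -4, -3, -2, -1, 0, 1, 2, 3, 4, 5, 6, 7, 8, 12}


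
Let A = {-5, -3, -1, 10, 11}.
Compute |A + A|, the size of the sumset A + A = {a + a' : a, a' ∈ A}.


A + A = {a + a' : a, a' ∈ A}; |A| = 5.
General bounds: 2|A| - 1 ≤ |A + A| ≤ |A|(|A|+1)/2, i.e. 9 ≤ |A + A| ≤ 15.
Lower bound 2|A|-1 is attained iff A is an arithmetic progression.
Enumerate sums a + a' for a ≤ a' (symmetric, so this suffices):
a = -5: -5+-5=-10, -5+-3=-8, -5+-1=-6, -5+10=5, -5+11=6
a = -3: -3+-3=-6, -3+-1=-4, -3+10=7, -3+11=8
a = -1: -1+-1=-2, -1+10=9, -1+11=10
a = 10: 10+10=20, 10+11=21
a = 11: 11+11=22
Distinct sums: {-10, -8, -6, -4, -2, 5, 6, 7, 8, 9, 10, 20, 21, 22}
|A + A| = 14

|A + A| = 14


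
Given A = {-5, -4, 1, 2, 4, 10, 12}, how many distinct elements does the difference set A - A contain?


A - A = {a - a' : a, a' ∈ A}; |A| = 7.
Bounds: 2|A|-1 ≤ |A - A| ≤ |A|² - |A| + 1, i.e. 13 ≤ |A - A| ≤ 43.
Note: 0 ∈ A - A always (from a - a). The set is symmetric: if d ∈ A - A then -d ∈ A - A.
Enumerate nonzero differences d = a - a' with a > a' (then include -d):
Positive differences: {1, 2, 3, 5, 6, 7, 8, 9, 10, 11, 14, 15, 16, 17}
Full difference set: {0} ∪ (positive diffs) ∪ (negative diffs).
|A - A| = 1 + 2·14 = 29 (matches direct enumeration: 29).

|A - A| = 29


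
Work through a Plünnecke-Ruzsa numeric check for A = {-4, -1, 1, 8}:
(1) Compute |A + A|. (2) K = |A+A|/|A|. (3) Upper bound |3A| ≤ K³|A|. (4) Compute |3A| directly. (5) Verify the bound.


|A| = 4.
Step 1: Compute A + A by enumerating all 16 pairs.
A + A = {-8, -5, -3, -2, 0, 2, 4, 7, 9, 16}, so |A + A| = 10.
Step 2: Doubling constant K = |A + A|/|A| = 10/4 = 10/4 ≈ 2.5000.
Step 3: Plünnecke-Ruzsa gives |3A| ≤ K³·|A| = (2.5000)³ · 4 ≈ 62.5000.
Step 4: Compute 3A = A + A + A directly by enumerating all triples (a,b,c) ∈ A³; |3A| = 19.
Step 5: Check 19 ≤ 62.5000? Yes ✓.

K = 10/4, Plünnecke-Ruzsa bound K³|A| ≈ 62.5000, |3A| = 19, inequality holds.


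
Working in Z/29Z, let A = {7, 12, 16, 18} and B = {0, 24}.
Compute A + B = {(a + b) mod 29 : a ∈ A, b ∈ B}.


Work in Z/29Z: reduce every sum a + b modulo 29.
Enumerate all 8 pairs:
a = 7: 7+0=7, 7+24=2
a = 12: 12+0=12, 12+24=7
a = 16: 16+0=16, 16+24=11
a = 18: 18+0=18, 18+24=13
Distinct residues collected: {2, 7, 11, 12, 13, 16, 18}
|A + B| = 7 (out of 29 total residues).

A + B = {2, 7, 11, 12, 13, 16, 18}


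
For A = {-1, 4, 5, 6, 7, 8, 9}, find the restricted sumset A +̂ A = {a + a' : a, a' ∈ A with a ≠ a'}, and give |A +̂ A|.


Restricted sumset: A +̂ A = {a + a' : a ∈ A, a' ∈ A, a ≠ a'}.
Equivalently, take A + A and drop any sum 2a that is achievable ONLY as a + a for a ∈ A (i.e. sums representable only with equal summands).
Enumerate pairs (a, a') with a < a' (symmetric, so each unordered pair gives one sum; this covers all a ≠ a'):
  -1 + 4 = 3
  -1 + 5 = 4
  -1 + 6 = 5
  -1 + 7 = 6
  -1 + 8 = 7
  -1 + 9 = 8
  4 + 5 = 9
  4 + 6 = 10
  4 + 7 = 11
  4 + 8 = 12
  4 + 9 = 13
  5 + 6 = 11
  5 + 7 = 12
  5 + 8 = 13
  5 + 9 = 14
  6 + 7 = 13
  6 + 8 = 14
  6 + 9 = 15
  7 + 8 = 15
  7 + 9 = 16
  8 + 9 = 17
Collected distinct sums: {3, 4, 5, 6, 7, 8, 9, 10, 11, 12, 13, 14, 15, 16, 17}
|A +̂ A| = 15
(Reference bound: |A +̂ A| ≥ 2|A| - 3 for |A| ≥ 2, with |A| = 7 giving ≥ 11.)

|A +̂ A| = 15


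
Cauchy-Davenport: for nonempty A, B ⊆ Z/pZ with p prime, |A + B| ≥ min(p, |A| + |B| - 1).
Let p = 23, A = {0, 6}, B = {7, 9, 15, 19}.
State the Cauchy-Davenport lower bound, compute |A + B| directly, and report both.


Cauchy-Davenport: |A + B| ≥ min(p, |A| + |B| - 1) for A, B nonempty in Z/pZ.
|A| = 2, |B| = 4, p = 23.
CD lower bound = min(23, 2 + 4 - 1) = min(23, 5) = 5.
Compute A + B mod 23 directly:
a = 0: 0+7=7, 0+9=9, 0+15=15, 0+19=19
a = 6: 6+7=13, 6+9=15, 6+15=21, 6+19=2
A + B = {2, 7, 9, 13, 15, 19, 21}, so |A + B| = 7.
Verify: 7 ≥ 5? Yes ✓.

CD lower bound = 5, actual |A + B| = 7.


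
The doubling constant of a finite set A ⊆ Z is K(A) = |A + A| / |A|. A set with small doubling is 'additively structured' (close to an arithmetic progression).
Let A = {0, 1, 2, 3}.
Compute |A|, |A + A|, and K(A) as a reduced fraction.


|A| = 4.
Compute A + A by enumerating all 16 pairs.
A + A = {0, 1, 2, 3, 4, 5, 6}, so |A + A| = 7.
K = |A + A| / |A| = 7/4 (already in lowest terms) ≈ 1.7500.
Reference: AP of size 4 gives K = 7/4 ≈ 1.7500; a fully generic set of size 4 gives K ≈ 2.5000.

|A| = 4, |A + A| = 7, K = 7/4.


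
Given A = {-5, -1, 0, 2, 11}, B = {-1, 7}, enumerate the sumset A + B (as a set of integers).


A + B = {a + b : a ∈ A, b ∈ B}.
Enumerate all |A|·|B| = 5·2 = 10 pairs (a, b) and collect distinct sums.
a = -5: -5+-1=-6, -5+7=2
a = -1: -1+-1=-2, -1+7=6
a = 0: 0+-1=-1, 0+7=7
a = 2: 2+-1=1, 2+7=9
a = 11: 11+-1=10, 11+7=18
Collecting distinct sums: A + B = {-6, -2, -1, 1, 2, 6, 7, 9, 10, 18}
|A + B| = 10

A + B = {-6, -2, -1, 1, 2, 6, 7, 9, 10, 18}


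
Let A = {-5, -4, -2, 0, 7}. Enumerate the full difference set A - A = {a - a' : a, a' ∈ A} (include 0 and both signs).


A - A = {a - a' : a, a' ∈ A}.
Compute a - a' for each ordered pair (a, a'):
a = -5: -5--5=0, -5--4=-1, -5--2=-3, -5-0=-5, -5-7=-12
a = -4: -4--5=1, -4--4=0, -4--2=-2, -4-0=-4, -4-7=-11
a = -2: -2--5=3, -2--4=2, -2--2=0, -2-0=-2, -2-7=-9
a = 0: 0--5=5, 0--4=4, 0--2=2, 0-0=0, 0-7=-7
a = 7: 7--5=12, 7--4=11, 7--2=9, 7-0=7, 7-7=0
Collecting distinct values (and noting 0 appears from a-a):
A - A = {-12, -11, -9, -7, -5, -4, -3, -2, -1, 0, 1, 2, 3, 4, 5, 7, 9, 11, 12}
|A - A| = 19

A - A = {-12, -11, -9, -7, -5, -4, -3, -2, -1, 0, 1, 2, 3, 4, 5, 7, 9, 11, 12}


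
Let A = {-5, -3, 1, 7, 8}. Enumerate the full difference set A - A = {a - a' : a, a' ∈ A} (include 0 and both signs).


A - A = {a - a' : a, a' ∈ A}.
Compute a - a' for each ordered pair (a, a'):
a = -5: -5--5=0, -5--3=-2, -5-1=-6, -5-7=-12, -5-8=-13
a = -3: -3--5=2, -3--3=0, -3-1=-4, -3-7=-10, -3-8=-11
a = 1: 1--5=6, 1--3=4, 1-1=0, 1-7=-6, 1-8=-7
a = 7: 7--5=12, 7--3=10, 7-1=6, 7-7=0, 7-8=-1
a = 8: 8--5=13, 8--3=11, 8-1=7, 8-7=1, 8-8=0
Collecting distinct values (and noting 0 appears from a-a):
A - A = {-13, -12, -11, -10, -7, -6, -4, -2, -1, 0, 1, 2, 4, 6, 7, 10, 11, 12, 13}
|A - A| = 19

A - A = {-13, -12, -11, -10, -7, -6, -4, -2, -1, 0, 1, 2, 4, 6, 7, 10, 11, 12, 13}


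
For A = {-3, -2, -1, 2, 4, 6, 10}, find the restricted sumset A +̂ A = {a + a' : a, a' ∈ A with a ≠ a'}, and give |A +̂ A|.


Restricted sumset: A +̂ A = {a + a' : a ∈ A, a' ∈ A, a ≠ a'}.
Equivalently, take A + A and drop any sum 2a that is achievable ONLY as a + a for a ∈ A (i.e. sums representable only with equal summands).
Enumerate pairs (a, a') with a < a' (symmetric, so each unordered pair gives one sum; this covers all a ≠ a'):
  -3 + -2 = -5
  -3 + -1 = -4
  -3 + 2 = -1
  -3 + 4 = 1
  -3 + 6 = 3
  -3 + 10 = 7
  -2 + -1 = -3
  -2 + 2 = 0
  -2 + 4 = 2
  -2 + 6 = 4
  -2 + 10 = 8
  -1 + 2 = 1
  -1 + 4 = 3
  -1 + 6 = 5
  -1 + 10 = 9
  2 + 4 = 6
  2 + 6 = 8
  2 + 10 = 12
  4 + 6 = 10
  4 + 10 = 14
  6 + 10 = 16
Collected distinct sums: {-5, -4, -3, -1, 0, 1, 2, 3, 4, 5, 6, 7, 8, 9, 10, 12, 14, 16}
|A +̂ A| = 18
(Reference bound: |A +̂ A| ≥ 2|A| - 3 for |A| ≥ 2, with |A| = 7 giving ≥ 11.)

|A +̂ A| = 18


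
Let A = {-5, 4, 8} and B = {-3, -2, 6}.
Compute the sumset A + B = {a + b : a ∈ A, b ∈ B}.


A + B = {a + b : a ∈ A, b ∈ B}.
Enumerate all |A|·|B| = 3·3 = 9 pairs (a, b) and collect distinct sums.
a = -5: -5+-3=-8, -5+-2=-7, -5+6=1
a = 4: 4+-3=1, 4+-2=2, 4+6=10
a = 8: 8+-3=5, 8+-2=6, 8+6=14
Collecting distinct sums: A + B = {-8, -7, 1, 2, 5, 6, 10, 14}
|A + B| = 8

A + B = {-8, -7, 1, 2, 5, 6, 10, 14}


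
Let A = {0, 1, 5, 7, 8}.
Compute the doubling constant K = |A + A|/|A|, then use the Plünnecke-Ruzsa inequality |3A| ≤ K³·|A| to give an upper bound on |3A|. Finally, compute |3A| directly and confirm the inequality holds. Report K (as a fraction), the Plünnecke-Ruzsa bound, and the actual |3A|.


|A| = 5.
Step 1: Compute A + A by enumerating all 25 pairs.
A + A = {0, 1, 2, 5, 6, 7, 8, 9, 10, 12, 13, 14, 15, 16}, so |A + A| = 14.
Step 2: Doubling constant K = |A + A|/|A| = 14/5 = 14/5 ≈ 2.8000.
Step 3: Plünnecke-Ruzsa gives |3A| ≤ K³·|A| = (2.8000)³ · 5 ≈ 109.7600.
Step 4: Compute 3A = A + A + A directly by enumerating all triples (a,b,c) ∈ A³; |3A| = 24.
Step 5: Check 24 ≤ 109.7600? Yes ✓.

K = 14/5, Plünnecke-Ruzsa bound K³|A| ≈ 109.7600, |3A| = 24, inequality holds.


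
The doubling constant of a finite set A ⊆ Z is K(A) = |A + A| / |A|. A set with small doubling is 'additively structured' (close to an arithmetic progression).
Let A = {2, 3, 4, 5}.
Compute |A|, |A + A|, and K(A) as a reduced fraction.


|A| = 4.
Compute A + A by enumerating all 16 pairs.
A + A = {4, 5, 6, 7, 8, 9, 10}, so |A + A| = 7.
K = |A + A| / |A| = 7/4 (already in lowest terms) ≈ 1.7500.
Reference: AP of size 4 gives K = 7/4 ≈ 1.7500; a fully generic set of size 4 gives K ≈ 2.5000.

|A| = 4, |A + A| = 7, K = 7/4.


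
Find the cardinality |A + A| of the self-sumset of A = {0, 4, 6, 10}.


A + A = {a + a' : a, a' ∈ A}; |A| = 4.
General bounds: 2|A| - 1 ≤ |A + A| ≤ |A|(|A|+1)/2, i.e. 7 ≤ |A + A| ≤ 10.
Lower bound 2|A|-1 is attained iff A is an arithmetic progression.
Enumerate sums a + a' for a ≤ a' (symmetric, so this suffices):
a = 0: 0+0=0, 0+4=4, 0+6=6, 0+10=10
a = 4: 4+4=8, 4+6=10, 4+10=14
a = 6: 6+6=12, 6+10=16
a = 10: 10+10=20
Distinct sums: {0, 4, 6, 8, 10, 12, 14, 16, 20}
|A + A| = 9

|A + A| = 9


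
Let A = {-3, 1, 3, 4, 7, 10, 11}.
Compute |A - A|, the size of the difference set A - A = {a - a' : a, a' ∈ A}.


A - A = {a - a' : a, a' ∈ A}; |A| = 7.
Bounds: 2|A|-1 ≤ |A - A| ≤ |A|² - |A| + 1, i.e. 13 ≤ |A - A| ≤ 43.
Note: 0 ∈ A - A always (from a - a). The set is symmetric: if d ∈ A - A then -d ∈ A - A.
Enumerate nonzero differences d = a - a' with a > a' (then include -d):
Positive differences: {1, 2, 3, 4, 6, 7, 8, 9, 10, 13, 14}
Full difference set: {0} ∪ (positive diffs) ∪ (negative diffs).
|A - A| = 1 + 2·11 = 23 (matches direct enumeration: 23).

|A - A| = 23


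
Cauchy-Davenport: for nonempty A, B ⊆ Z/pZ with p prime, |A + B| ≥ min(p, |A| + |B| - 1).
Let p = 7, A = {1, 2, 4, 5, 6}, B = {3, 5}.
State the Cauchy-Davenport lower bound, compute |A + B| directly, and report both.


Cauchy-Davenport: |A + B| ≥ min(p, |A| + |B| - 1) for A, B nonempty in Z/pZ.
|A| = 5, |B| = 2, p = 7.
CD lower bound = min(7, 5 + 2 - 1) = min(7, 6) = 6.
Compute A + B mod 7 directly:
a = 1: 1+3=4, 1+5=6
a = 2: 2+3=5, 2+5=0
a = 4: 4+3=0, 4+5=2
a = 5: 5+3=1, 5+5=3
a = 6: 6+3=2, 6+5=4
A + B = {0, 1, 2, 3, 4, 5, 6}, so |A + B| = 7.
Verify: 7 ≥ 6? Yes ✓.

CD lower bound = 6, actual |A + B| = 7.


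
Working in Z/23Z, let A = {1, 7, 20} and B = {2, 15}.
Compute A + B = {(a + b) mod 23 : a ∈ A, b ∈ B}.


Work in Z/23Z: reduce every sum a + b modulo 23.
Enumerate all 6 pairs:
a = 1: 1+2=3, 1+15=16
a = 7: 7+2=9, 7+15=22
a = 20: 20+2=22, 20+15=12
Distinct residues collected: {3, 9, 12, 16, 22}
|A + B| = 5 (out of 23 total residues).

A + B = {3, 9, 12, 16, 22}


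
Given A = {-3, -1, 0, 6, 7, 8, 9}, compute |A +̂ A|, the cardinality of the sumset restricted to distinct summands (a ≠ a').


Restricted sumset: A +̂ A = {a + a' : a ∈ A, a' ∈ A, a ≠ a'}.
Equivalently, take A + A and drop any sum 2a that is achievable ONLY as a + a for a ∈ A (i.e. sums representable only with equal summands).
Enumerate pairs (a, a') with a < a' (symmetric, so each unordered pair gives one sum; this covers all a ≠ a'):
  -3 + -1 = -4
  -3 + 0 = -3
  -3 + 6 = 3
  -3 + 7 = 4
  -3 + 8 = 5
  -3 + 9 = 6
  -1 + 0 = -1
  -1 + 6 = 5
  -1 + 7 = 6
  -1 + 8 = 7
  -1 + 9 = 8
  0 + 6 = 6
  0 + 7 = 7
  0 + 8 = 8
  0 + 9 = 9
  6 + 7 = 13
  6 + 8 = 14
  6 + 9 = 15
  7 + 8 = 15
  7 + 9 = 16
  8 + 9 = 17
Collected distinct sums: {-4, -3, -1, 3, 4, 5, 6, 7, 8, 9, 13, 14, 15, 16, 17}
|A +̂ A| = 15
(Reference bound: |A +̂ A| ≥ 2|A| - 3 for |A| ≥ 2, with |A| = 7 giving ≥ 11.)

|A +̂ A| = 15


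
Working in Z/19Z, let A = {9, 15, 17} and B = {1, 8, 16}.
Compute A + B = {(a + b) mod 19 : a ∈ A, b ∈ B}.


Work in Z/19Z: reduce every sum a + b modulo 19.
Enumerate all 9 pairs:
a = 9: 9+1=10, 9+8=17, 9+16=6
a = 15: 15+1=16, 15+8=4, 15+16=12
a = 17: 17+1=18, 17+8=6, 17+16=14
Distinct residues collected: {4, 6, 10, 12, 14, 16, 17, 18}
|A + B| = 8 (out of 19 total residues).

A + B = {4, 6, 10, 12, 14, 16, 17, 18}


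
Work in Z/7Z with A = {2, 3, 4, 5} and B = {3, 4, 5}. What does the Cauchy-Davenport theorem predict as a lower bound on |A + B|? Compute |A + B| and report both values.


Cauchy-Davenport: |A + B| ≥ min(p, |A| + |B| - 1) for A, B nonempty in Z/pZ.
|A| = 4, |B| = 3, p = 7.
CD lower bound = min(7, 4 + 3 - 1) = min(7, 6) = 6.
Compute A + B mod 7 directly:
a = 2: 2+3=5, 2+4=6, 2+5=0
a = 3: 3+3=6, 3+4=0, 3+5=1
a = 4: 4+3=0, 4+4=1, 4+5=2
a = 5: 5+3=1, 5+4=2, 5+5=3
A + B = {0, 1, 2, 3, 5, 6}, so |A + B| = 6.
Verify: 6 ≥ 6? Yes ✓.

CD lower bound = 6, actual |A + B| = 6.


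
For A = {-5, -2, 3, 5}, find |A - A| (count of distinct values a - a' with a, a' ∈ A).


A - A = {a - a' : a, a' ∈ A}; |A| = 4.
Bounds: 2|A|-1 ≤ |A - A| ≤ |A|² - |A| + 1, i.e. 7 ≤ |A - A| ≤ 13.
Note: 0 ∈ A - A always (from a - a). The set is symmetric: if d ∈ A - A then -d ∈ A - A.
Enumerate nonzero differences d = a - a' with a > a' (then include -d):
Positive differences: {2, 3, 5, 7, 8, 10}
Full difference set: {0} ∪ (positive diffs) ∪ (negative diffs).
|A - A| = 1 + 2·6 = 13 (matches direct enumeration: 13).

|A - A| = 13


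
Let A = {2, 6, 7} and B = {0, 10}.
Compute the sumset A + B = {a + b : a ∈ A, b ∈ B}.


A + B = {a + b : a ∈ A, b ∈ B}.
Enumerate all |A|·|B| = 3·2 = 6 pairs (a, b) and collect distinct sums.
a = 2: 2+0=2, 2+10=12
a = 6: 6+0=6, 6+10=16
a = 7: 7+0=7, 7+10=17
Collecting distinct sums: A + B = {2, 6, 7, 12, 16, 17}
|A + B| = 6

A + B = {2, 6, 7, 12, 16, 17}


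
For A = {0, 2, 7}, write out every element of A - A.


A - A = {a - a' : a, a' ∈ A}.
Compute a - a' for each ordered pair (a, a'):
a = 0: 0-0=0, 0-2=-2, 0-7=-7
a = 2: 2-0=2, 2-2=0, 2-7=-5
a = 7: 7-0=7, 7-2=5, 7-7=0
Collecting distinct values (and noting 0 appears from a-a):
A - A = {-7, -5, -2, 0, 2, 5, 7}
|A - A| = 7

A - A = {-7, -5, -2, 0, 2, 5, 7}


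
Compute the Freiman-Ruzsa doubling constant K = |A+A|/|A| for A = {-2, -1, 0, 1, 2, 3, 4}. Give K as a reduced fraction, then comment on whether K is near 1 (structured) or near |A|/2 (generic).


|A| = 7.
Compute A + A by enumerating all 49 pairs.
A + A = {-4, -3, -2, -1, 0, 1, 2, 3, 4, 5, 6, 7, 8}, so |A + A| = 13.
K = |A + A| / |A| = 13/7 (already in lowest terms) ≈ 1.8571.
Reference: AP of size 7 gives K = 13/7 ≈ 1.8571; a fully generic set of size 7 gives K ≈ 4.0000.

|A| = 7, |A + A| = 13, K = 13/7.


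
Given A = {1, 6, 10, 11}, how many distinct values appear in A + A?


A + A = {a + a' : a, a' ∈ A}; |A| = 4.
General bounds: 2|A| - 1 ≤ |A + A| ≤ |A|(|A|+1)/2, i.e. 7 ≤ |A + A| ≤ 10.
Lower bound 2|A|-1 is attained iff A is an arithmetic progression.
Enumerate sums a + a' for a ≤ a' (symmetric, so this suffices):
a = 1: 1+1=2, 1+6=7, 1+10=11, 1+11=12
a = 6: 6+6=12, 6+10=16, 6+11=17
a = 10: 10+10=20, 10+11=21
a = 11: 11+11=22
Distinct sums: {2, 7, 11, 12, 16, 17, 20, 21, 22}
|A + A| = 9

|A + A| = 9


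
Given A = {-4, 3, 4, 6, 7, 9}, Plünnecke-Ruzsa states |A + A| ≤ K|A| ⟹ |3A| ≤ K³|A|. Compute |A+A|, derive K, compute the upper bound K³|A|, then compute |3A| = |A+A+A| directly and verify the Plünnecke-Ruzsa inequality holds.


|A| = 6.
Step 1: Compute A + A by enumerating all 36 pairs.
A + A = {-8, -1, 0, 2, 3, 5, 6, 7, 8, 9, 10, 11, 12, 13, 14, 15, 16, 18}, so |A + A| = 18.
Step 2: Doubling constant K = |A + A|/|A| = 18/6 = 18/6 ≈ 3.0000.
Step 3: Plünnecke-Ruzsa gives |3A| ≤ K³·|A| = (3.0000)³ · 6 ≈ 162.0000.
Step 4: Compute 3A = A + A + A directly by enumerating all triples (a,b,c) ∈ A³; |3A| = 31.
Step 5: Check 31 ≤ 162.0000? Yes ✓.

K = 18/6, Plünnecke-Ruzsa bound K³|A| ≈ 162.0000, |3A| = 31, inequality holds.


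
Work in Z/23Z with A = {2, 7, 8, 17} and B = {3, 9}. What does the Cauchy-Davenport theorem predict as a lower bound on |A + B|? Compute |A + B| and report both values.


Cauchy-Davenport: |A + B| ≥ min(p, |A| + |B| - 1) for A, B nonempty in Z/pZ.
|A| = 4, |B| = 2, p = 23.
CD lower bound = min(23, 4 + 2 - 1) = min(23, 5) = 5.
Compute A + B mod 23 directly:
a = 2: 2+3=5, 2+9=11
a = 7: 7+3=10, 7+9=16
a = 8: 8+3=11, 8+9=17
a = 17: 17+3=20, 17+9=3
A + B = {3, 5, 10, 11, 16, 17, 20}, so |A + B| = 7.
Verify: 7 ≥ 5? Yes ✓.

CD lower bound = 5, actual |A + B| = 7.


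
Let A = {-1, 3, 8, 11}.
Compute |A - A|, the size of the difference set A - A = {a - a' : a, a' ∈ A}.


A - A = {a - a' : a, a' ∈ A}; |A| = 4.
Bounds: 2|A|-1 ≤ |A - A| ≤ |A|² - |A| + 1, i.e. 7 ≤ |A - A| ≤ 13.
Note: 0 ∈ A - A always (from a - a). The set is symmetric: if d ∈ A - A then -d ∈ A - A.
Enumerate nonzero differences d = a - a' with a > a' (then include -d):
Positive differences: {3, 4, 5, 8, 9, 12}
Full difference set: {0} ∪ (positive diffs) ∪ (negative diffs).
|A - A| = 1 + 2·6 = 13 (matches direct enumeration: 13).

|A - A| = 13


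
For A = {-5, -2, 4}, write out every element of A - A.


A - A = {a - a' : a, a' ∈ A}.
Compute a - a' for each ordered pair (a, a'):
a = -5: -5--5=0, -5--2=-3, -5-4=-9
a = -2: -2--5=3, -2--2=0, -2-4=-6
a = 4: 4--5=9, 4--2=6, 4-4=0
Collecting distinct values (and noting 0 appears from a-a):
A - A = {-9, -6, -3, 0, 3, 6, 9}
|A - A| = 7

A - A = {-9, -6, -3, 0, 3, 6, 9}


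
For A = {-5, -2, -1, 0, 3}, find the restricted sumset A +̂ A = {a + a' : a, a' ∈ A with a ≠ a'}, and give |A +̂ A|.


Restricted sumset: A +̂ A = {a + a' : a ∈ A, a' ∈ A, a ≠ a'}.
Equivalently, take A + A and drop any sum 2a that is achievable ONLY as a + a for a ∈ A (i.e. sums representable only with equal summands).
Enumerate pairs (a, a') with a < a' (symmetric, so each unordered pair gives one sum; this covers all a ≠ a'):
  -5 + -2 = -7
  -5 + -1 = -6
  -5 + 0 = -5
  -5 + 3 = -2
  -2 + -1 = -3
  -2 + 0 = -2
  -2 + 3 = 1
  -1 + 0 = -1
  -1 + 3 = 2
  0 + 3 = 3
Collected distinct sums: {-7, -6, -5, -3, -2, -1, 1, 2, 3}
|A +̂ A| = 9
(Reference bound: |A +̂ A| ≥ 2|A| - 3 for |A| ≥ 2, with |A| = 5 giving ≥ 7.)

|A +̂ A| = 9


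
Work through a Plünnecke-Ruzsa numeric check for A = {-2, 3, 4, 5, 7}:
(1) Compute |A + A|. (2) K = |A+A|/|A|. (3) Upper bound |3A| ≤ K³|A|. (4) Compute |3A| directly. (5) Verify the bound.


|A| = 5.
Step 1: Compute A + A by enumerating all 25 pairs.
A + A = {-4, 1, 2, 3, 5, 6, 7, 8, 9, 10, 11, 12, 14}, so |A + A| = 13.
Step 2: Doubling constant K = |A + A|/|A| = 13/5 = 13/5 ≈ 2.6000.
Step 3: Plünnecke-Ruzsa gives |3A| ≤ K³·|A| = (2.6000)³ · 5 ≈ 87.8800.
Step 4: Compute 3A = A + A + A directly by enumerating all triples (a,b,c) ∈ A³; |3A| = 22.
Step 5: Check 22 ≤ 87.8800? Yes ✓.

K = 13/5, Plünnecke-Ruzsa bound K³|A| ≈ 87.8800, |3A| = 22, inequality holds.


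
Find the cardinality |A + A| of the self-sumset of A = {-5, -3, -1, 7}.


A + A = {a + a' : a, a' ∈ A}; |A| = 4.
General bounds: 2|A| - 1 ≤ |A + A| ≤ |A|(|A|+1)/2, i.e. 7 ≤ |A + A| ≤ 10.
Lower bound 2|A|-1 is attained iff A is an arithmetic progression.
Enumerate sums a + a' for a ≤ a' (symmetric, so this suffices):
a = -5: -5+-5=-10, -5+-3=-8, -5+-1=-6, -5+7=2
a = -3: -3+-3=-6, -3+-1=-4, -3+7=4
a = -1: -1+-1=-2, -1+7=6
a = 7: 7+7=14
Distinct sums: {-10, -8, -6, -4, -2, 2, 4, 6, 14}
|A + A| = 9

|A + A| = 9


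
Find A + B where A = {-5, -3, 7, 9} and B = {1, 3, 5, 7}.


A + B = {a + b : a ∈ A, b ∈ B}.
Enumerate all |A|·|B| = 4·4 = 16 pairs (a, b) and collect distinct sums.
a = -5: -5+1=-4, -5+3=-2, -5+5=0, -5+7=2
a = -3: -3+1=-2, -3+3=0, -3+5=2, -3+7=4
a = 7: 7+1=8, 7+3=10, 7+5=12, 7+7=14
a = 9: 9+1=10, 9+3=12, 9+5=14, 9+7=16
Collecting distinct sums: A + B = {-4, -2, 0, 2, 4, 8, 10, 12, 14, 16}
|A + B| = 10

A + B = {-4, -2, 0, 2, 4, 8, 10, 12, 14, 16}


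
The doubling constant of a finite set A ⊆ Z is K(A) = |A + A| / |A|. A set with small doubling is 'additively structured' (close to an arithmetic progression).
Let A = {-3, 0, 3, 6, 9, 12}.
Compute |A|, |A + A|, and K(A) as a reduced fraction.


|A| = 6.
Compute A + A by enumerating all 36 pairs.
A + A = {-6, -3, 0, 3, 6, 9, 12, 15, 18, 21, 24}, so |A + A| = 11.
K = |A + A| / |A| = 11/6 (already in lowest terms) ≈ 1.8333.
Reference: AP of size 6 gives K = 11/6 ≈ 1.8333; a fully generic set of size 6 gives K ≈ 3.5000.

|A| = 6, |A + A| = 11, K = 11/6.


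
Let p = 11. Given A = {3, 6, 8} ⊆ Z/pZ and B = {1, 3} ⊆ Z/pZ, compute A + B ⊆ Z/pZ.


Work in Z/11Z: reduce every sum a + b modulo 11.
Enumerate all 6 pairs:
a = 3: 3+1=4, 3+3=6
a = 6: 6+1=7, 6+3=9
a = 8: 8+1=9, 8+3=0
Distinct residues collected: {0, 4, 6, 7, 9}
|A + B| = 5 (out of 11 total residues).

A + B = {0, 4, 6, 7, 9}


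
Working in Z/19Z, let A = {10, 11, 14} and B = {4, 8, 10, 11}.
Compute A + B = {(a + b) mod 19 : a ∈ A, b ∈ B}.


Work in Z/19Z: reduce every sum a + b modulo 19.
Enumerate all 12 pairs:
a = 10: 10+4=14, 10+8=18, 10+10=1, 10+11=2
a = 11: 11+4=15, 11+8=0, 11+10=2, 11+11=3
a = 14: 14+4=18, 14+8=3, 14+10=5, 14+11=6
Distinct residues collected: {0, 1, 2, 3, 5, 6, 14, 15, 18}
|A + B| = 9 (out of 19 total residues).

A + B = {0, 1, 2, 3, 5, 6, 14, 15, 18}


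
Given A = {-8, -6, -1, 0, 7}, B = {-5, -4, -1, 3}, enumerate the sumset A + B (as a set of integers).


A + B = {a + b : a ∈ A, b ∈ B}.
Enumerate all |A|·|B| = 5·4 = 20 pairs (a, b) and collect distinct sums.
a = -8: -8+-5=-13, -8+-4=-12, -8+-1=-9, -8+3=-5
a = -6: -6+-5=-11, -6+-4=-10, -6+-1=-7, -6+3=-3
a = -1: -1+-5=-6, -1+-4=-5, -1+-1=-2, -1+3=2
a = 0: 0+-5=-5, 0+-4=-4, 0+-1=-1, 0+3=3
a = 7: 7+-5=2, 7+-4=3, 7+-1=6, 7+3=10
Collecting distinct sums: A + B = {-13, -12, -11, -10, -9, -7, -6, -5, -4, -3, -2, -1, 2, 3, 6, 10}
|A + B| = 16

A + B = {-13, -12, -11, -10, -9, -7, -6, -5, -4, -3, -2, -1, 2, 3, 6, 10}


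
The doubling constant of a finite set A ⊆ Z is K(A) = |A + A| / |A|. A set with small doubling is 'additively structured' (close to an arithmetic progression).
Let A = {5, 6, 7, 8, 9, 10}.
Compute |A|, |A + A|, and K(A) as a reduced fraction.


|A| = 6.
Compute A + A by enumerating all 36 pairs.
A + A = {10, 11, 12, 13, 14, 15, 16, 17, 18, 19, 20}, so |A + A| = 11.
K = |A + A| / |A| = 11/6 (already in lowest terms) ≈ 1.8333.
Reference: AP of size 6 gives K = 11/6 ≈ 1.8333; a fully generic set of size 6 gives K ≈ 3.5000.

|A| = 6, |A + A| = 11, K = 11/6.


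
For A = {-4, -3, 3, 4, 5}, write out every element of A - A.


A - A = {a - a' : a, a' ∈ A}.
Compute a - a' for each ordered pair (a, a'):
a = -4: -4--4=0, -4--3=-1, -4-3=-7, -4-4=-8, -4-5=-9
a = -3: -3--4=1, -3--3=0, -3-3=-6, -3-4=-7, -3-5=-8
a = 3: 3--4=7, 3--3=6, 3-3=0, 3-4=-1, 3-5=-2
a = 4: 4--4=8, 4--3=7, 4-3=1, 4-4=0, 4-5=-1
a = 5: 5--4=9, 5--3=8, 5-3=2, 5-4=1, 5-5=0
Collecting distinct values (and noting 0 appears from a-a):
A - A = {-9, -8, -7, -6, -2, -1, 0, 1, 2, 6, 7, 8, 9}
|A - A| = 13

A - A = {-9, -8, -7, -6, -2, -1, 0, 1, 2, 6, 7, 8, 9}


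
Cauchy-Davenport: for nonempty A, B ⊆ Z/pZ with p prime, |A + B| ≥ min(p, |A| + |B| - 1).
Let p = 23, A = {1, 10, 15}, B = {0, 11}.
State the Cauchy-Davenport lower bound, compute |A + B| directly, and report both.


Cauchy-Davenport: |A + B| ≥ min(p, |A| + |B| - 1) for A, B nonempty in Z/pZ.
|A| = 3, |B| = 2, p = 23.
CD lower bound = min(23, 3 + 2 - 1) = min(23, 4) = 4.
Compute A + B mod 23 directly:
a = 1: 1+0=1, 1+11=12
a = 10: 10+0=10, 10+11=21
a = 15: 15+0=15, 15+11=3
A + B = {1, 3, 10, 12, 15, 21}, so |A + B| = 6.
Verify: 6 ≥ 4? Yes ✓.

CD lower bound = 4, actual |A + B| = 6.


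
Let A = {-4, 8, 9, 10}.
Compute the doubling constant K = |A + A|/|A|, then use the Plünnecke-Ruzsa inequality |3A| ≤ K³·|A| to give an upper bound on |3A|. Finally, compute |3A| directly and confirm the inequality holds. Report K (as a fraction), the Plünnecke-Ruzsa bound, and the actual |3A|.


|A| = 4.
Step 1: Compute A + A by enumerating all 16 pairs.
A + A = {-8, 4, 5, 6, 16, 17, 18, 19, 20}, so |A + A| = 9.
Step 2: Doubling constant K = |A + A|/|A| = 9/4 = 9/4 ≈ 2.2500.
Step 3: Plünnecke-Ruzsa gives |3A| ≤ K³·|A| = (2.2500)³ · 4 ≈ 45.5625.
Step 4: Compute 3A = A + A + A directly by enumerating all triples (a,b,c) ∈ A³; |3A| = 16.
Step 5: Check 16 ≤ 45.5625? Yes ✓.

K = 9/4, Plünnecke-Ruzsa bound K³|A| ≈ 45.5625, |3A| = 16, inequality holds.


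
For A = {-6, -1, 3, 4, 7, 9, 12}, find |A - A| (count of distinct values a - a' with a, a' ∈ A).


A - A = {a - a' : a, a' ∈ A}; |A| = 7.
Bounds: 2|A|-1 ≤ |A - A| ≤ |A|² - |A| + 1, i.e. 13 ≤ |A - A| ≤ 43.
Note: 0 ∈ A - A always (from a - a). The set is symmetric: if d ∈ A - A then -d ∈ A - A.
Enumerate nonzero differences d = a - a' with a > a' (then include -d):
Positive differences: {1, 2, 3, 4, 5, 6, 8, 9, 10, 13, 15, 18}
Full difference set: {0} ∪ (positive diffs) ∪ (negative diffs).
|A - A| = 1 + 2·12 = 25 (matches direct enumeration: 25).

|A - A| = 25


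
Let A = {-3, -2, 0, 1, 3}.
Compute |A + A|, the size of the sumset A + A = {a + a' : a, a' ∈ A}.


A + A = {a + a' : a, a' ∈ A}; |A| = 5.
General bounds: 2|A| - 1 ≤ |A + A| ≤ |A|(|A|+1)/2, i.e. 9 ≤ |A + A| ≤ 15.
Lower bound 2|A|-1 is attained iff A is an arithmetic progression.
Enumerate sums a + a' for a ≤ a' (symmetric, so this suffices):
a = -3: -3+-3=-6, -3+-2=-5, -3+0=-3, -3+1=-2, -3+3=0
a = -2: -2+-2=-4, -2+0=-2, -2+1=-1, -2+3=1
a = 0: 0+0=0, 0+1=1, 0+3=3
a = 1: 1+1=2, 1+3=4
a = 3: 3+3=6
Distinct sums: {-6, -5, -4, -3, -2, -1, 0, 1, 2, 3, 4, 6}
|A + A| = 12

|A + A| = 12


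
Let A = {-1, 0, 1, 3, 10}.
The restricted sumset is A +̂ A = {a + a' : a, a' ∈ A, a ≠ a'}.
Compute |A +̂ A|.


Restricted sumset: A +̂ A = {a + a' : a ∈ A, a' ∈ A, a ≠ a'}.
Equivalently, take A + A and drop any sum 2a that is achievable ONLY as a + a for a ∈ A (i.e. sums representable only with equal summands).
Enumerate pairs (a, a') with a < a' (symmetric, so each unordered pair gives one sum; this covers all a ≠ a'):
  -1 + 0 = -1
  -1 + 1 = 0
  -1 + 3 = 2
  -1 + 10 = 9
  0 + 1 = 1
  0 + 3 = 3
  0 + 10 = 10
  1 + 3 = 4
  1 + 10 = 11
  3 + 10 = 13
Collected distinct sums: {-1, 0, 1, 2, 3, 4, 9, 10, 11, 13}
|A +̂ A| = 10
(Reference bound: |A +̂ A| ≥ 2|A| - 3 for |A| ≥ 2, with |A| = 5 giving ≥ 7.)

|A +̂ A| = 10


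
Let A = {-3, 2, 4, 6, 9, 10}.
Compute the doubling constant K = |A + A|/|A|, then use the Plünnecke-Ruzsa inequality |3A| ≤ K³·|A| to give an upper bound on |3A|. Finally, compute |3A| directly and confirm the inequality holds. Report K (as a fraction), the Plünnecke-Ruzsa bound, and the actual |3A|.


|A| = 6.
Step 1: Compute A + A by enumerating all 36 pairs.
A + A = {-6, -1, 1, 3, 4, 6, 7, 8, 10, 11, 12, 13, 14, 15, 16, 18, 19, 20}, so |A + A| = 18.
Step 2: Doubling constant K = |A + A|/|A| = 18/6 = 18/6 ≈ 3.0000.
Step 3: Plünnecke-Ruzsa gives |3A| ≤ K³·|A| = (3.0000)³ · 6 ≈ 162.0000.
Step 4: Compute 3A = A + A + A directly by enumerating all triples (a,b,c) ∈ A³; |3A| = 33.
Step 5: Check 33 ≤ 162.0000? Yes ✓.

K = 18/6, Plünnecke-Ruzsa bound K³|A| ≈ 162.0000, |3A| = 33, inequality holds.


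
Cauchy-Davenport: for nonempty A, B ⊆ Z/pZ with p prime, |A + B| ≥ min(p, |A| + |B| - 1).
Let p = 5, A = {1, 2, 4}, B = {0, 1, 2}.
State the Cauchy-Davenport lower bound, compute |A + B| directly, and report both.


Cauchy-Davenport: |A + B| ≥ min(p, |A| + |B| - 1) for A, B nonempty in Z/pZ.
|A| = 3, |B| = 3, p = 5.
CD lower bound = min(5, 3 + 3 - 1) = min(5, 5) = 5.
Compute A + B mod 5 directly:
a = 1: 1+0=1, 1+1=2, 1+2=3
a = 2: 2+0=2, 2+1=3, 2+2=4
a = 4: 4+0=4, 4+1=0, 4+2=1
A + B = {0, 1, 2, 3, 4}, so |A + B| = 5.
Verify: 5 ≥ 5? Yes ✓.

CD lower bound = 5, actual |A + B| = 5.


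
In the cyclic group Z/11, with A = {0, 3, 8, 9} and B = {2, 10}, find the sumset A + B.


Work in Z/11Z: reduce every sum a + b modulo 11.
Enumerate all 8 pairs:
a = 0: 0+2=2, 0+10=10
a = 3: 3+2=5, 3+10=2
a = 8: 8+2=10, 8+10=7
a = 9: 9+2=0, 9+10=8
Distinct residues collected: {0, 2, 5, 7, 8, 10}
|A + B| = 6 (out of 11 total residues).

A + B = {0, 2, 5, 7, 8, 10}


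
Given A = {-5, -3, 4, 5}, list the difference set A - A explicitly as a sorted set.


A - A = {a - a' : a, a' ∈ A}.
Compute a - a' for each ordered pair (a, a'):
a = -5: -5--5=0, -5--3=-2, -5-4=-9, -5-5=-10
a = -3: -3--5=2, -3--3=0, -3-4=-7, -3-5=-8
a = 4: 4--5=9, 4--3=7, 4-4=0, 4-5=-1
a = 5: 5--5=10, 5--3=8, 5-4=1, 5-5=0
Collecting distinct values (and noting 0 appears from a-a):
A - A = {-10, -9, -8, -7, -2, -1, 0, 1, 2, 7, 8, 9, 10}
|A - A| = 13

A - A = {-10, -9, -8, -7, -2, -1, 0, 1, 2, 7, 8, 9, 10}


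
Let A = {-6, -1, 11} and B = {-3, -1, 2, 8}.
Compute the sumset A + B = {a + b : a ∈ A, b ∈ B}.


A + B = {a + b : a ∈ A, b ∈ B}.
Enumerate all |A|·|B| = 3·4 = 12 pairs (a, b) and collect distinct sums.
a = -6: -6+-3=-9, -6+-1=-7, -6+2=-4, -6+8=2
a = -1: -1+-3=-4, -1+-1=-2, -1+2=1, -1+8=7
a = 11: 11+-3=8, 11+-1=10, 11+2=13, 11+8=19
Collecting distinct sums: A + B = {-9, -7, -4, -2, 1, 2, 7, 8, 10, 13, 19}
|A + B| = 11

A + B = {-9, -7, -4, -2, 1, 2, 7, 8, 10, 13, 19}
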